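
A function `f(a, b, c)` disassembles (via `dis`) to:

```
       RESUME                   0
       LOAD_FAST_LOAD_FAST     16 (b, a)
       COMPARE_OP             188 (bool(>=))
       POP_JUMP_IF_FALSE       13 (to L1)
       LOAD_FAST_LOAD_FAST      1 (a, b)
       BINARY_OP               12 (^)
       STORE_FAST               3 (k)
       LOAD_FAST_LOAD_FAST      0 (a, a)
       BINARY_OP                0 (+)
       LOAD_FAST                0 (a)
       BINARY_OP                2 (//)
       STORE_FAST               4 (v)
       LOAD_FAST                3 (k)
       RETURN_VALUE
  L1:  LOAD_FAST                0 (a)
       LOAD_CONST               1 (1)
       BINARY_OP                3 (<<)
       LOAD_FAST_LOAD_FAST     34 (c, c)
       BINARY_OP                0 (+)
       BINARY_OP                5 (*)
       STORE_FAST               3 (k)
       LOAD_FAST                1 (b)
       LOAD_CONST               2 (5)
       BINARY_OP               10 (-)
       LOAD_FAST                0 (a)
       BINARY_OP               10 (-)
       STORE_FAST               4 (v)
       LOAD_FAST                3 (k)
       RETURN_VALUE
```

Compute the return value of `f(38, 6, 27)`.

LOAD_FAST_LOAD_FAST b,a → push 6,38. Stack: [6, 38]
COMPARE_OP bool(>=) → 6 vs 38 = False. Stack: [False]
POP_JUMP_IF_FALSE → pop False; jump. Stack: []
LOAD_FAST a → push 38. Stack: [38]
LOAD_CONST → push 1. Stack: [38, 1]
BINARY_OP << → 38 << 1 = 76. Stack: [76]
LOAD_FAST_LOAD_FAST c,c → push 27,27. Stack: [76, 27, 27]
BINARY_OP + → 27 + 27 = 54. Stack: [76, 54]
BINARY_OP * → 76 * 54 = 4104. Stack: [4104]
STORE_FAST k → k=4104. Stack: []
LOAD_FAST b → push 6. Stack: [6]
LOAD_CONST → push 5. Stack: [6, 5]
BINARY_OP - → 6 - 5 = 1. Stack: [1]
LOAD_FAST a → push 38. Stack: [1, 38]
BINARY_OP - → 1 - 38 = -37. Stack: [-37]
STORE_FAST v → v=-37. Stack: []
LOAD_FAST k → push 4104. Stack: [4104]
RETURN_VALUE → return 4104.

4104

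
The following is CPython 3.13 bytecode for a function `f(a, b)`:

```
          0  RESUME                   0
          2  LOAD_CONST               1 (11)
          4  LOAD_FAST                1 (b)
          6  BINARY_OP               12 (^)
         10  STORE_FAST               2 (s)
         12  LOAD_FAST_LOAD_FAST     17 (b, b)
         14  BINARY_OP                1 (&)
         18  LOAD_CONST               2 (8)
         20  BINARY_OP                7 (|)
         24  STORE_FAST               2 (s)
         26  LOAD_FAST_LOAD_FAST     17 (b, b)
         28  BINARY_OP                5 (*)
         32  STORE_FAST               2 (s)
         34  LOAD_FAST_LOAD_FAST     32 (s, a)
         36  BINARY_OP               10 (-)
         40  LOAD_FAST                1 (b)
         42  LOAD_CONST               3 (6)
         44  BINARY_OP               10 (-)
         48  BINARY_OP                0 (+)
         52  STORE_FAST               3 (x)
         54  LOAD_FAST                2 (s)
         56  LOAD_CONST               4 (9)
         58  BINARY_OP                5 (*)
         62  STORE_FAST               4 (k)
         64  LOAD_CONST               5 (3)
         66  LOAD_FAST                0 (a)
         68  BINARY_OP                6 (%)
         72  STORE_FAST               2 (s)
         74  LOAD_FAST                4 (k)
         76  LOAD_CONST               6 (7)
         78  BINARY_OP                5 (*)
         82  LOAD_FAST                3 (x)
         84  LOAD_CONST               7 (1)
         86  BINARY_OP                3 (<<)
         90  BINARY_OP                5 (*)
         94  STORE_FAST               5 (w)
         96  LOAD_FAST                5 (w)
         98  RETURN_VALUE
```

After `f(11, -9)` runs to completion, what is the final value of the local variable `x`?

LOAD_CONST → push 11. Stack: [11]
LOAD_FAST b → push -9. Stack: [11, -9]
BINARY_OP ^ → 11 ^ -9 = -4. Stack: [-4]
STORE_FAST s → s=-4. Stack: []
LOAD_FAST_LOAD_FAST b,b → push -9,-9. Stack: [-9, -9]
BINARY_OP & → -9 & -9 = -9. Stack: [-9]
LOAD_CONST → push 8. Stack: [-9, 8]
BINARY_OP | → -9 | 8 = -1. Stack: [-1]
STORE_FAST s → s=-1. Stack: []
LOAD_FAST_LOAD_FAST b,b → push -9,-9. Stack: [-9, -9]
BINARY_OP * → -9 * -9 = 81. Stack: [81]
STORE_FAST s → s=81. Stack: []
LOAD_FAST_LOAD_FAST s,a → push 81,11. Stack: [81, 11]
BINARY_OP - → 81 - 11 = 70. Stack: [70]
LOAD_FAST b → push -9. Stack: [70, -9]
LOAD_CONST → push 6. Stack: [70, -9, 6]
BINARY_OP - → -9 - 6 = -15. Stack: [70, -15]
BINARY_OP + → 70 + -15 = 55. Stack: [55]
STORE_FAST x → x=55. Stack: []
LOAD_FAST s → push 81. Stack: [81]
LOAD_CONST → push 9. Stack: [81, 9]
BINARY_OP * → 81 * 9 = 729. Stack: [729]
STORE_FAST k → k=729. Stack: []
LOAD_CONST → push 3. Stack: [3]
LOAD_FAST a → push 11. Stack: [3, 11]
BINARY_OP % → 3 % 11 = 3. Stack: [3]
STORE_FAST s → s=3. Stack: []
LOAD_FAST k → push 729. Stack: [729]
LOAD_CONST → push 7. Stack: [729, 7]
BINARY_OP * → 729 * 7 = 5103. Stack: [5103]
LOAD_FAST x → push 55. Stack: [5103, 55]
LOAD_CONST → push 1. Stack: [5103, 55, 1]
BINARY_OP << → 55 << 1 = 110. Stack: [5103, 110]
BINARY_OP * → 5103 * 110 = 561330. Stack: [561330]
STORE_FAST w → w=561330. Stack: []
LOAD_FAST w → push 561330. Stack: [561330]
RETURN_VALUE → return 561330.

55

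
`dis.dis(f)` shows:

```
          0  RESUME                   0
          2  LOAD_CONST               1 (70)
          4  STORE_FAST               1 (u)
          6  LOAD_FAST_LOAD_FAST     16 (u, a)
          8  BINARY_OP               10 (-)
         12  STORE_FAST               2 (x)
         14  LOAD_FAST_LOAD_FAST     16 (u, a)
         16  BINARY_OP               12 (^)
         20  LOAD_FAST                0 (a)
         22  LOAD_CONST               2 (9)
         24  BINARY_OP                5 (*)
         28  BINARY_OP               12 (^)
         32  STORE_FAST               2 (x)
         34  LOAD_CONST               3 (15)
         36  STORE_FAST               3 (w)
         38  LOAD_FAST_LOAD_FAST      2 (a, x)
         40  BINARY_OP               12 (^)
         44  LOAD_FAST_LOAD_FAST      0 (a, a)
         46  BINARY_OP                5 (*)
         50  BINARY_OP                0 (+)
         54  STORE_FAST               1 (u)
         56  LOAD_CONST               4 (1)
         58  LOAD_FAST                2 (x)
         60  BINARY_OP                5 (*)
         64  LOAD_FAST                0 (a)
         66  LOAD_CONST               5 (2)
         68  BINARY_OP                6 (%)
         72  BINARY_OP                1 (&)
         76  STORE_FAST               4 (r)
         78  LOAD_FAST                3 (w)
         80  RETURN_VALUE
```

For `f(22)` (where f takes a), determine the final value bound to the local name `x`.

LOAD_CONST → push 70. Stack: [70]
STORE_FAST u → u=70. Stack: []
LOAD_FAST_LOAD_FAST u,a → push 70,22. Stack: [70, 22]
BINARY_OP - → 70 - 22 = 48. Stack: [48]
STORE_FAST x → x=48. Stack: []
LOAD_FAST_LOAD_FAST u,a → push 70,22. Stack: [70, 22]
BINARY_OP ^ → 70 ^ 22 = 80. Stack: [80]
LOAD_FAST a → push 22. Stack: [80, 22]
LOAD_CONST → push 9. Stack: [80, 22, 9]
BINARY_OP * → 22 * 9 = 198. Stack: [80, 198]
BINARY_OP ^ → 80 ^ 198 = 150. Stack: [150]
STORE_FAST x → x=150. Stack: []
LOAD_CONST → push 15. Stack: [15]
STORE_FAST w → w=15. Stack: []
LOAD_FAST_LOAD_FAST a,x → push 22,150. Stack: [22, 150]
BINARY_OP ^ → 22 ^ 150 = 128. Stack: [128]
LOAD_FAST_LOAD_FAST a,a → push 22,22. Stack: [128, 22, 22]
BINARY_OP * → 22 * 22 = 484. Stack: [128, 484]
BINARY_OP + → 128 + 484 = 612. Stack: [612]
STORE_FAST u → u=612. Stack: []
LOAD_CONST → push 1. Stack: [1]
LOAD_FAST x → push 150. Stack: [1, 150]
BINARY_OP * → 1 * 150 = 150. Stack: [150]
LOAD_FAST a → push 22. Stack: [150, 22]
LOAD_CONST → push 2. Stack: [150, 22, 2]
BINARY_OP % → 22 % 2 = 0. Stack: [150, 0]
BINARY_OP & → 150 & 0 = 0. Stack: [0]
STORE_FAST r → r=0. Stack: []
LOAD_FAST w → push 15. Stack: [15]
RETURN_VALUE → return 15.

150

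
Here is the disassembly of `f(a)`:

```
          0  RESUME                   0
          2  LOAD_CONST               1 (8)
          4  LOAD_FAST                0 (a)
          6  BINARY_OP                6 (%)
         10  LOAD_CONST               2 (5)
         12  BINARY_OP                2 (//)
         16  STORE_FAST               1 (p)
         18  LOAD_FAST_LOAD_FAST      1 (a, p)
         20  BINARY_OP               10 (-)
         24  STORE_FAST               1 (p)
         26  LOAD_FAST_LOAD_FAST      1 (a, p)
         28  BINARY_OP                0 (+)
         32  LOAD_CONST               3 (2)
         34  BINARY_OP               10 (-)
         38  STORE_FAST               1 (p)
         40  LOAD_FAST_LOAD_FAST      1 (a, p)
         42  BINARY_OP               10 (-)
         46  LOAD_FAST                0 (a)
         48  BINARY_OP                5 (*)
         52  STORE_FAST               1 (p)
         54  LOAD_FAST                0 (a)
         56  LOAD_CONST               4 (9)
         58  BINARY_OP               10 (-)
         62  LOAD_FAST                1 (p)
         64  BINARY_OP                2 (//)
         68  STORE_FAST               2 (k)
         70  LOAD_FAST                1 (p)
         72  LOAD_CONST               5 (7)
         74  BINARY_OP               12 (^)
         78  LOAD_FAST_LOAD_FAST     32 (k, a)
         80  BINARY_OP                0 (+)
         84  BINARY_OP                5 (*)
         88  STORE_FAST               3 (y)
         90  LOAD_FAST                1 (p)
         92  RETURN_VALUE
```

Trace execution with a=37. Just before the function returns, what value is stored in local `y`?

-45468

LOAD_CONST → push 8. Stack: [8]
LOAD_FAST a → push 37. Stack: [8, 37]
BINARY_OP % → 8 % 37 = 8. Stack: [8]
LOAD_CONST → push 5. Stack: [8, 5]
BINARY_OP // → 8 // 5 = 1. Stack: [1]
STORE_FAST p → p=1. Stack: []
LOAD_FAST_LOAD_FAST a,p → push 37,1. Stack: [37, 1]
BINARY_OP - → 37 - 1 = 36. Stack: [36]
STORE_FAST p → p=36. Stack: []
LOAD_FAST_LOAD_FAST a,p → push 37,36. Stack: [37, 36]
BINARY_OP + → 37 + 36 = 73. Stack: [73]
LOAD_CONST → push 2. Stack: [73, 2]
BINARY_OP - → 73 - 2 = 71. Stack: [71]
STORE_FAST p → p=71. Stack: []
LOAD_FAST_LOAD_FAST a,p → push 37,71. Stack: [37, 71]
BINARY_OP - → 37 - 71 = -34. Stack: [-34]
LOAD_FAST a → push 37. Stack: [-34, 37]
BINARY_OP * → -34 * 37 = -1258. Stack: [-1258]
STORE_FAST p → p=-1258. Stack: []
LOAD_FAST a → push 37. Stack: [37]
LOAD_CONST → push 9. Stack: [37, 9]
BINARY_OP - → 37 - 9 = 28. Stack: [28]
LOAD_FAST p → push -1258. Stack: [28, -1258]
BINARY_OP // → 28 // -1258 = -1. Stack: [-1]
STORE_FAST k → k=-1. Stack: []
LOAD_FAST p → push -1258. Stack: [-1258]
LOAD_CONST → push 7. Stack: [-1258, 7]
BINARY_OP ^ → -1258 ^ 7 = -1263. Stack: [-1263]
LOAD_FAST_LOAD_FAST k,a → push -1,37. Stack: [-1263, -1, 37]
BINARY_OP + → -1 + 37 = 36. Stack: [-1263, 36]
BINARY_OP * → -1263 * 36 = -45468. Stack: [-45468]
STORE_FAST y → y=-45468. Stack: []
LOAD_FAST p → push -1258. Stack: [-1258]
RETURN_VALUE → return -1258.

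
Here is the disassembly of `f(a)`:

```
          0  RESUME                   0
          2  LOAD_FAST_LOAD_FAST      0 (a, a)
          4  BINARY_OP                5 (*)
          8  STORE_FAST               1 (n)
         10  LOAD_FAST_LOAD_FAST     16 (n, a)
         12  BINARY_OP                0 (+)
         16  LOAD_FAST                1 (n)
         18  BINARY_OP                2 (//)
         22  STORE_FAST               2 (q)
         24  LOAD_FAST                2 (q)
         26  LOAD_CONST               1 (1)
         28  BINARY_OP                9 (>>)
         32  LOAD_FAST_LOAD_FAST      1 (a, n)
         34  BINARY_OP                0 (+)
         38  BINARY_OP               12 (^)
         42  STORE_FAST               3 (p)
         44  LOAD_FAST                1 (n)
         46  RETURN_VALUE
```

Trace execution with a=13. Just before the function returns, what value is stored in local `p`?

LOAD_FAST_LOAD_FAST a,a → push 13,13. Stack: [13, 13]
BINARY_OP * → 13 * 13 = 169. Stack: [169]
STORE_FAST n → n=169. Stack: []
LOAD_FAST_LOAD_FAST n,a → push 169,13. Stack: [169, 13]
BINARY_OP + → 169 + 13 = 182. Stack: [182]
LOAD_FAST n → push 169. Stack: [182, 169]
BINARY_OP // → 182 // 169 = 1. Stack: [1]
STORE_FAST q → q=1. Stack: []
LOAD_FAST q → push 1. Stack: [1]
LOAD_CONST → push 1. Stack: [1, 1]
BINARY_OP >> → 1 >> 1 = 0. Stack: [0]
LOAD_FAST_LOAD_FAST a,n → push 13,169. Stack: [0, 13, 169]
BINARY_OP + → 13 + 169 = 182. Stack: [0, 182]
BINARY_OP ^ → 0 ^ 182 = 182. Stack: [182]
STORE_FAST p → p=182. Stack: []
LOAD_FAST n → push 169. Stack: [169]
RETURN_VALUE → return 169.

182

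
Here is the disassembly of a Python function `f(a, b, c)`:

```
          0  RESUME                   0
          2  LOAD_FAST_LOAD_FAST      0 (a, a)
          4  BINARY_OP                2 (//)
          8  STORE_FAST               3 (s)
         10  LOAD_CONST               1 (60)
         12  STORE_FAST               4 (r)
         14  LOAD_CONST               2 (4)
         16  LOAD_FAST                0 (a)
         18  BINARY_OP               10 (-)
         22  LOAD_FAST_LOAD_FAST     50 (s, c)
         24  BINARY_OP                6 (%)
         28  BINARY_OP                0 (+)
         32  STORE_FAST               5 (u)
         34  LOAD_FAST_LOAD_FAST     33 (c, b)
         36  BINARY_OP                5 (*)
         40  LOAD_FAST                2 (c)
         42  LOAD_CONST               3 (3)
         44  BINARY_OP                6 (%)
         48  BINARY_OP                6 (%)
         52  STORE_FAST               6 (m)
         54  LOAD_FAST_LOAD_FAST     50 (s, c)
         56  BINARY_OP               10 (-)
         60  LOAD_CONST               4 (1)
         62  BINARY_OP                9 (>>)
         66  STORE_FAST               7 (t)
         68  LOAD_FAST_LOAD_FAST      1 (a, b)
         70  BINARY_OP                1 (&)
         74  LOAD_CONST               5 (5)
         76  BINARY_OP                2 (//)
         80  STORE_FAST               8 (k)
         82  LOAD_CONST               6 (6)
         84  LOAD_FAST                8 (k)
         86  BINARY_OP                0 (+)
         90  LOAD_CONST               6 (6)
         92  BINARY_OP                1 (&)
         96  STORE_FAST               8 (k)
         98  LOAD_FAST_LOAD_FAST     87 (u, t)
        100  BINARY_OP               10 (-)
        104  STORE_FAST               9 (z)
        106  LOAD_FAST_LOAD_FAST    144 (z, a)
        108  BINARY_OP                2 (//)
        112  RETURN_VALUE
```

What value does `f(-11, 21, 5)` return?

-2

LOAD_FAST_LOAD_FAST a,a → push -11,-11. Stack: [-11, -11]
BINARY_OP // → -11 // -11 = 1. Stack: [1]
STORE_FAST s → s=1. Stack: []
LOAD_CONST → push 60. Stack: [60]
STORE_FAST r → r=60. Stack: []
LOAD_CONST → push 4. Stack: [4]
LOAD_FAST a → push -11. Stack: [4, -11]
BINARY_OP - → 4 - -11 = 15. Stack: [15]
LOAD_FAST_LOAD_FAST s,c → push 1,5. Stack: [15, 1, 5]
BINARY_OP % → 1 % 5 = 1. Stack: [15, 1]
BINARY_OP + → 15 + 1 = 16. Stack: [16]
STORE_FAST u → u=16. Stack: []
LOAD_FAST_LOAD_FAST c,b → push 5,21. Stack: [5, 21]
BINARY_OP * → 5 * 21 = 105. Stack: [105]
LOAD_FAST c → push 5. Stack: [105, 5]
LOAD_CONST → push 3. Stack: [105, 5, 3]
BINARY_OP % → 5 % 3 = 2. Stack: [105, 2]
BINARY_OP % → 105 % 2 = 1. Stack: [1]
STORE_FAST m → m=1. Stack: []
LOAD_FAST_LOAD_FAST s,c → push 1,5. Stack: [1, 5]
BINARY_OP - → 1 - 5 = -4. Stack: [-4]
LOAD_CONST → push 1. Stack: [-4, 1]
BINARY_OP >> → -4 >> 1 = -2. Stack: [-2]
STORE_FAST t → t=-2. Stack: []
LOAD_FAST_LOAD_FAST a,b → push -11,21. Stack: [-11, 21]
BINARY_OP & → -11 & 21 = 21. Stack: [21]
LOAD_CONST → push 5. Stack: [21, 5]
BINARY_OP // → 21 // 5 = 4. Stack: [4]
STORE_FAST k → k=4. Stack: []
LOAD_CONST → push 6. Stack: [6]
LOAD_FAST k → push 4. Stack: [6, 4]
BINARY_OP + → 6 + 4 = 10. Stack: [10]
LOAD_CONST → push 6. Stack: [10, 6]
BINARY_OP & → 10 & 6 = 2. Stack: [2]
STORE_FAST k → k=2. Stack: []
LOAD_FAST_LOAD_FAST u,t → push 16,-2. Stack: [16, -2]
BINARY_OP - → 16 - -2 = 18. Stack: [18]
STORE_FAST z → z=18. Stack: []
LOAD_FAST_LOAD_FAST z,a → push 18,-11. Stack: [18, -11]
BINARY_OP // → 18 // -11 = -2. Stack: [-2]
RETURN_VALUE → return -2.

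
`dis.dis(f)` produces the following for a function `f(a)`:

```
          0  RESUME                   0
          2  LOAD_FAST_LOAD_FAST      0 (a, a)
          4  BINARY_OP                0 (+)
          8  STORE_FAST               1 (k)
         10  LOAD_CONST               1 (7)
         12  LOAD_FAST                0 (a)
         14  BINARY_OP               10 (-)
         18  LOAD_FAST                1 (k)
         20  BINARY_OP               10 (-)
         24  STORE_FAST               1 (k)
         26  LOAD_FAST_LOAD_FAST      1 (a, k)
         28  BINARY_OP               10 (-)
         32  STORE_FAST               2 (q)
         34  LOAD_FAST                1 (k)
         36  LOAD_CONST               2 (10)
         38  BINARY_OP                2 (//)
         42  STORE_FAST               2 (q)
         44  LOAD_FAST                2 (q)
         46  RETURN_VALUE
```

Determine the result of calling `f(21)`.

LOAD_FAST_LOAD_FAST a,a → push 21,21. Stack: [21, 21]
BINARY_OP + → 21 + 21 = 42. Stack: [42]
STORE_FAST k → k=42. Stack: []
LOAD_CONST → push 7. Stack: [7]
LOAD_FAST a → push 21. Stack: [7, 21]
BINARY_OP - → 7 - 21 = -14. Stack: [-14]
LOAD_FAST k → push 42. Stack: [-14, 42]
BINARY_OP - → -14 - 42 = -56. Stack: [-56]
STORE_FAST k → k=-56. Stack: []
LOAD_FAST_LOAD_FAST a,k → push 21,-56. Stack: [21, -56]
BINARY_OP - → 21 - -56 = 77. Stack: [77]
STORE_FAST q → q=77. Stack: []
LOAD_FAST k → push -56. Stack: [-56]
LOAD_CONST → push 10. Stack: [-56, 10]
BINARY_OP // → -56 // 10 = -6. Stack: [-6]
STORE_FAST q → q=-6. Stack: []
LOAD_FAST q → push -6. Stack: [-6]
RETURN_VALUE → return -6.

-6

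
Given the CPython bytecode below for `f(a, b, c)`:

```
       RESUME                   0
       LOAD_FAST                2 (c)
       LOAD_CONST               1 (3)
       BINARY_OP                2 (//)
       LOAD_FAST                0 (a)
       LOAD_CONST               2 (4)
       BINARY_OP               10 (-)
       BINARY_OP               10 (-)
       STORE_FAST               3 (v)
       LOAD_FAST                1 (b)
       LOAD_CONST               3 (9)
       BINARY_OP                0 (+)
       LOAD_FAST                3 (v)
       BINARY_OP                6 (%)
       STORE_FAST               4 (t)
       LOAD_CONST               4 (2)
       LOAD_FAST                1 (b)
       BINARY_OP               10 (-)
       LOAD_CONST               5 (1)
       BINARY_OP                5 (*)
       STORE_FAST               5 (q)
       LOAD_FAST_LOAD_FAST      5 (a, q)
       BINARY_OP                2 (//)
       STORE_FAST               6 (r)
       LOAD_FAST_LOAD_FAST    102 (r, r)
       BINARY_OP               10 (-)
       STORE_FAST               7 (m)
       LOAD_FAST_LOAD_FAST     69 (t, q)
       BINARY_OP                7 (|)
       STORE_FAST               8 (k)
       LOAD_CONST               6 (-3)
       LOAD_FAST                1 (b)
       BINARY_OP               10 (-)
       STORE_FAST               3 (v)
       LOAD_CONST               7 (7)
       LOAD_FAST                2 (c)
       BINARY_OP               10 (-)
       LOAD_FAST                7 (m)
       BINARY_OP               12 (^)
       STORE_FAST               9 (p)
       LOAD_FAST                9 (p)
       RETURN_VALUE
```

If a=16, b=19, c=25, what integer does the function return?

-18

LOAD_FAST c → push 25. Stack: [25]
LOAD_CONST → push 3. Stack: [25, 3]
BINARY_OP // → 25 // 3 = 8. Stack: [8]
LOAD_FAST a → push 16. Stack: [8, 16]
LOAD_CONST → push 4. Stack: [8, 16, 4]
BINARY_OP - → 16 - 4 = 12. Stack: [8, 12]
BINARY_OP - → 8 - 12 = -4. Stack: [-4]
STORE_FAST v → v=-4. Stack: []
LOAD_FAST b → push 19. Stack: [19]
LOAD_CONST → push 9. Stack: [19, 9]
BINARY_OP + → 19 + 9 = 28. Stack: [28]
LOAD_FAST v → push -4. Stack: [28, -4]
BINARY_OP % → 28 % -4 = 0. Stack: [0]
STORE_FAST t → t=0. Stack: []
LOAD_CONST → push 2. Stack: [2]
LOAD_FAST b → push 19. Stack: [2, 19]
BINARY_OP - → 2 - 19 = -17. Stack: [-17]
LOAD_CONST → push 1. Stack: [-17, 1]
BINARY_OP * → -17 * 1 = -17. Stack: [-17]
STORE_FAST q → q=-17. Stack: []
LOAD_FAST_LOAD_FAST a,q → push 16,-17. Stack: [16, -17]
BINARY_OP // → 16 // -17 = -1. Stack: [-1]
STORE_FAST r → r=-1. Stack: []
LOAD_FAST_LOAD_FAST r,r → push -1,-1. Stack: [-1, -1]
BINARY_OP - → -1 - -1 = 0. Stack: [0]
STORE_FAST m → m=0. Stack: []
LOAD_FAST_LOAD_FAST t,q → push 0,-17. Stack: [0, -17]
BINARY_OP | → 0 | -17 = -17. Stack: [-17]
STORE_FAST k → k=-17. Stack: []
LOAD_CONST → push -3. Stack: [-3]
LOAD_FAST b → push 19. Stack: [-3, 19]
BINARY_OP - → -3 - 19 = -22. Stack: [-22]
STORE_FAST v → v=-22. Stack: []
LOAD_CONST → push 7. Stack: [7]
LOAD_FAST c → push 25. Stack: [7, 25]
BINARY_OP - → 7 - 25 = -18. Stack: [-18]
LOAD_FAST m → push 0. Stack: [-18, 0]
BINARY_OP ^ → -18 ^ 0 = -18. Stack: [-18]
STORE_FAST p → p=-18. Stack: []
LOAD_FAST p → push -18. Stack: [-18]
RETURN_VALUE → return -18.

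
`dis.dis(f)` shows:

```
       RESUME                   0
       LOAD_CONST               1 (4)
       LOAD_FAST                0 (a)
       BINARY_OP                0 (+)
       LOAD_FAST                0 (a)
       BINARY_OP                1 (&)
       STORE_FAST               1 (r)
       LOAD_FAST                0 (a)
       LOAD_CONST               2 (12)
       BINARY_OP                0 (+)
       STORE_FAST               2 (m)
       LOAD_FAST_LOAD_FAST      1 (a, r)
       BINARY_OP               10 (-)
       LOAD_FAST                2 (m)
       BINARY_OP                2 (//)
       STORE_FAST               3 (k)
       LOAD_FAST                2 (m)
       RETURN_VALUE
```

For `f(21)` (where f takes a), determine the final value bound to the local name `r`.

17

LOAD_CONST → push 4. Stack: [4]
LOAD_FAST a → push 21. Stack: [4, 21]
BINARY_OP + → 4 + 21 = 25. Stack: [25]
LOAD_FAST a → push 21. Stack: [25, 21]
BINARY_OP & → 25 & 21 = 17. Stack: [17]
STORE_FAST r → r=17. Stack: []
LOAD_FAST a → push 21. Stack: [21]
LOAD_CONST → push 12. Stack: [21, 12]
BINARY_OP + → 21 + 12 = 33. Stack: [33]
STORE_FAST m → m=33. Stack: []
LOAD_FAST_LOAD_FAST a,r → push 21,17. Stack: [21, 17]
BINARY_OP - → 21 - 17 = 4. Stack: [4]
LOAD_FAST m → push 33. Stack: [4, 33]
BINARY_OP // → 4 // 33 = 0. Stack: [0]
STORE_FAST k → k=0. Stack: []
LOAD_FAST m → push 33. Stack: [33]
RETURN_VALUE → return 33.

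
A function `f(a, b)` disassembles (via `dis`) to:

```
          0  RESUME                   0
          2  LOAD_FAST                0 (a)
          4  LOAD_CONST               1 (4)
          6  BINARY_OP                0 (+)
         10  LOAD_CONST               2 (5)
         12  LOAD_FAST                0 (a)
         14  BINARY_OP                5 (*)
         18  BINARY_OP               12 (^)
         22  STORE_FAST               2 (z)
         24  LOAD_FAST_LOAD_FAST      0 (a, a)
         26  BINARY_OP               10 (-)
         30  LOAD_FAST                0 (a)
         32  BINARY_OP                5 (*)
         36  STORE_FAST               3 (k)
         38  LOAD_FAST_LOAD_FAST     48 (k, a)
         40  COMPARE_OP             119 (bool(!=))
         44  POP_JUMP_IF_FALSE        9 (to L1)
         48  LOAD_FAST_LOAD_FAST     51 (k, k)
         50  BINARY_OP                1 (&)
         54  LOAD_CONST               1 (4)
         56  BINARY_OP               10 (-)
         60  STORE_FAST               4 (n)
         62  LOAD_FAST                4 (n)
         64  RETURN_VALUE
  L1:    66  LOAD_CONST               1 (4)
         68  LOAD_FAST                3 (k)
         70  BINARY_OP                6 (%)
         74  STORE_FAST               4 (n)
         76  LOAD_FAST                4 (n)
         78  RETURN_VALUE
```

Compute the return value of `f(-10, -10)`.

LOAD_FAST a → push -10. Stack: [-10]
LOAD_CONST → push 4. Stack: [-10, 4]
BINARY_OP + → -10 + 4 = -6. Stack: [-6]
LOAD_CONST → push 5. Stack: [-6, 5]
LOAD_FAST a → push -10. Stack: [-6, 5, -10]
BINARY_OP * → 5 * -10 = -50. Stack: [-6, -50]
BINARY_OP ^ → -6 ^ -50 = 52. Stack: [52]
STORE_FAST z → z=52. Stack: []
LOAD_FAST_LOAD_FAST a,a → push -10,-10. Stack: [-10, -10]
BINARY_OP - → -10 - -10 = 0. Stack: [0]
LOAD_FAST a → push -10. Stack: [0, -10]
BINARY_OP * → 0 * -10 = 0. Stack: [0]
STORE_FAST k → k=0. Stack: []
LOAD_FAST_LOAD_FAST k,a → push 0,-10. Stack: [0, -10]
COMPARE_OP bool(!=) → 0 vs -10 = True. Stack: [True]
POP_JUMP_IF_FALSE → pop True; no jump. Stack: []
LOAD_FAST_LOAD_FAST k,k → push 0,0. Stack: [0, 0]
BINARY_OP & → 0 & 0 = 0. Stack: [0]
LOAD_CONST → push 4. Stack: [0, 4]
BINARY_OP - → 0 - 4 = -4. Stack: [-4]
STORE_FAST n → n=-4. Stack: []
LOAD_FAST n → push -4. Stack: [-4]
RETURN_VALUE → return -4.

-4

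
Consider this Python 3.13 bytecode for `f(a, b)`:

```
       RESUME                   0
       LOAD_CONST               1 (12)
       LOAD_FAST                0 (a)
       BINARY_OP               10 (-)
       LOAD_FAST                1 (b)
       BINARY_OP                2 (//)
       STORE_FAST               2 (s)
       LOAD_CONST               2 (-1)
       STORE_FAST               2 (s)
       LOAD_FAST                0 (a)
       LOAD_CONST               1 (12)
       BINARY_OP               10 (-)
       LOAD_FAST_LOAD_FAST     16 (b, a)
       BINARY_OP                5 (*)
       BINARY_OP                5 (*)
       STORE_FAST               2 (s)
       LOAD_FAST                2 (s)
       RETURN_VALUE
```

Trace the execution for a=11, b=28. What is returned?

LOAD_CONST → push 12. Stack: [12]
LOAD_FAST a → push 11. Stack: [12, 11]
BINARY_OP - → 12 - 11 = 1. Stack: [1]
LOAD_FAST b → push 28. Stack: [1, 28]
BINARY_OP // → 1 // 28 = 0. Stack: [0]
STORE_FAST s → s=0. Stack: []
LOAD_CONST → push -1. Stack: [-1]
STORE_FAST s → s=-1. Stack: []
LOAD_FAST a → push 11. Stack: [11]
LOAD_CONST → push 12. Stack: [11, 12]
BINARY_OP - → 11 - 12 = -1. Stack: [-1]
LOAD_FAST_LOAD_FAST b,a → push 28,11. Stack: [-1, 28, 11]
BINARY_OP * → 28 * 11 = 308. Stack: [-1, 308]
BINARY_OP * → -1 * 308 = -308. Stack: [-308]
STORE_FAST s → s=-308. Stack: []
LOAD_FAST s → push -308. Stack: [-308]
RETURN_VALUE → return -308.

-308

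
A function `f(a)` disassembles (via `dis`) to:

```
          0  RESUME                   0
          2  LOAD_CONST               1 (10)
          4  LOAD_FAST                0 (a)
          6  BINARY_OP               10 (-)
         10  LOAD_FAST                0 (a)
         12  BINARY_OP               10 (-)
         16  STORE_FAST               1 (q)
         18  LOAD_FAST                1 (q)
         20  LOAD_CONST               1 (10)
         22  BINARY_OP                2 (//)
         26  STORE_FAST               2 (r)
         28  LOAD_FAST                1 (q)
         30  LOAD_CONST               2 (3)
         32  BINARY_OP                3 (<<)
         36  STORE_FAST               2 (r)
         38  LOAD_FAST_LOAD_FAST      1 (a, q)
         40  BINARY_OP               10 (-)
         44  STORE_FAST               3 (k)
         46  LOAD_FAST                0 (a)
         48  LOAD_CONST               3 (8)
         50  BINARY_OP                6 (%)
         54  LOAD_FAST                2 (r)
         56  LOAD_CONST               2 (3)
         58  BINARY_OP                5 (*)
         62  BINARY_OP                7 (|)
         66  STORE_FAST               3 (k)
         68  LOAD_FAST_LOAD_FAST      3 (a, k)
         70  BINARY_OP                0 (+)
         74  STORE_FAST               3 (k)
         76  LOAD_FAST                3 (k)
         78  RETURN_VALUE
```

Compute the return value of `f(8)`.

-136

LOAD_CONST → push 10. Stack: [10]
LOAD_FAST a → push 8. Stack: [10, 8]
BINARY_OP - → 10 - 8 = 2. Stack: [2]
LOAD_FAST a → push 8. Stack: [2, 8]
BINARY_OP - → 2 - 8 = -6. Stack: [-6]
STORE_FAST q → q=-6. Stack: []
LOAD_FAST q → push -6. Stack: [-6]
LOAD_CONST → push 10. Stack: [-6, 10]
BINARY_OP // → -6 // 10 = -1. Stack: [-1]
STORE_FAST r → r=-1. Stack: []
LOAD_FAST q → push -6. Stack: [-6]
LOAD_CONST → push 3. Stack: [-6, 3]
BINARY_OP << → -6 << 3 = -48. Stack: [-48]
STORE_FAST r → r=-48. Stack: []
LOAD_FAST_LOAD_FAST a,q → push 8,-6. Stack: [8, -6]
BINARY_OP - → 8 - -6 = 14. Stack: [14]
STORE_FAST k → k=14. Stack: []
LOAD_FAST a → push 8. Stack: [8]
LOAD_CONST → push 8. Stack: [8, 8]
BINARY_OP % → 8 % 8 = 0. Stack: [0]
LOAD_FAST r → push -48. Stack: [0, -48]
LOAD_CONST → push 3. Stack: [0, -48, 3]
BINARY_OP * → -48 * 3 = -144. Stack: [0, -144]
BINARY_OP | → 0 | -144 = -144. Stack: [-144]
STORE_FAST k → k=-144. Stack: []
LOAD_FAST_LOAD_FAST a,k → push 8,-144. Stack: [8, -144]
BINARY_OP + → 8 + -144 = -136. Stack: [-136]
STORE_FAST k → k=-136. Stack: []
LOAD_FAST k → push -136. Stack: [-136]
RETURN_VALUE → return -136.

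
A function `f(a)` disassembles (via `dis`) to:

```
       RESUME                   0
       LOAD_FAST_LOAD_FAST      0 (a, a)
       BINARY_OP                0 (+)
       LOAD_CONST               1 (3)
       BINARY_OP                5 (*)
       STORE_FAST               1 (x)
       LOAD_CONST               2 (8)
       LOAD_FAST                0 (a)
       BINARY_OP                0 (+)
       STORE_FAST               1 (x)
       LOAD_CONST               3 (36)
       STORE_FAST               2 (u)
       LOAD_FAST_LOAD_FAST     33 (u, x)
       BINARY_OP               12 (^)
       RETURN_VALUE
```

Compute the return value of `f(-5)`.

39

LOAD_FAST_LOAD_FAST a,a → push -5,-5. Stack: [-5, -5]
BINARY_OP + → -5 + -5 = -10. Stack: [-10]
LOAD_CONST → push 3. Stack: [-10, 3]
BINARY_OP * → -10 * 3 = -30. Stack: [-30]
STORE_FAST x → x=-30. Stack: []
LOAD_CONST → push 8. Stack: [8]
LOAD_FAST a → push -5. Stack: [8, -5]
BINARY_OP + → 8 + -5 = 3. Stack: [3]
STORE_FAST x → x=3. Stack: []
LOAD_CONST → push 36. Stack: [36]
STORE_FAST u → u=36. Stack: []
LOAD_FAST_LOAD_FAST u,x → push 36,3. Stack: [36, 3]
BINARY_OP ^ → 36 ^ 3 = 39. Stack: [39]
RETURN_VALUE → return 39.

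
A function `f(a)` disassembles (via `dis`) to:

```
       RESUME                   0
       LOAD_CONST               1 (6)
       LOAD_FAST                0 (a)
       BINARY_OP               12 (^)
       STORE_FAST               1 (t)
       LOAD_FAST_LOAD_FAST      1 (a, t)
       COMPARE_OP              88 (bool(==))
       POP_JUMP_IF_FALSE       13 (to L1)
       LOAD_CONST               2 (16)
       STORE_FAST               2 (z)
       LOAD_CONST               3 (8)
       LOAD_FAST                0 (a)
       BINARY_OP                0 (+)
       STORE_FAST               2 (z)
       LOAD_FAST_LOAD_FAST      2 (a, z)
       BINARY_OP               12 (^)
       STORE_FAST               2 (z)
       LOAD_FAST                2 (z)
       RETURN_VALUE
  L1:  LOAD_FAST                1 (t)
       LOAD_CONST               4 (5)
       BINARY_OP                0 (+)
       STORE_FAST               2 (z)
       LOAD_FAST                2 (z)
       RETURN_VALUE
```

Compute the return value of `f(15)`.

LOAD_CONST → push 6. Stack: [6]
LOAD_FAST a → push 15. Stack: [6, 15]
BINARY_OP ^ → 6 ^ 15 = 9. Stack: [9]
STORE_FAST t → t=9. Stack: []
LOAD_FAST_LOAD_FAST a,t → push 15,9. Stack: [15, 9]
COMPARE_OP bool(==) → 15 vs 9 = False. Stack: [False]
POP_JUMP_IF_FALSE → pop False; jump. Stack: []
LOAD_FAST t → push 9. Stack: [9]
LOAD_CONST → push 5. Stack: [9, 5]
BINARY_OP + → 9 + 5 = 14. Stack: [14]
STORE_FAST z → z=14. Stack: []
LOAD_FAST z → push 14. Stack: [14]
RETURN_VALUE → return 14.

14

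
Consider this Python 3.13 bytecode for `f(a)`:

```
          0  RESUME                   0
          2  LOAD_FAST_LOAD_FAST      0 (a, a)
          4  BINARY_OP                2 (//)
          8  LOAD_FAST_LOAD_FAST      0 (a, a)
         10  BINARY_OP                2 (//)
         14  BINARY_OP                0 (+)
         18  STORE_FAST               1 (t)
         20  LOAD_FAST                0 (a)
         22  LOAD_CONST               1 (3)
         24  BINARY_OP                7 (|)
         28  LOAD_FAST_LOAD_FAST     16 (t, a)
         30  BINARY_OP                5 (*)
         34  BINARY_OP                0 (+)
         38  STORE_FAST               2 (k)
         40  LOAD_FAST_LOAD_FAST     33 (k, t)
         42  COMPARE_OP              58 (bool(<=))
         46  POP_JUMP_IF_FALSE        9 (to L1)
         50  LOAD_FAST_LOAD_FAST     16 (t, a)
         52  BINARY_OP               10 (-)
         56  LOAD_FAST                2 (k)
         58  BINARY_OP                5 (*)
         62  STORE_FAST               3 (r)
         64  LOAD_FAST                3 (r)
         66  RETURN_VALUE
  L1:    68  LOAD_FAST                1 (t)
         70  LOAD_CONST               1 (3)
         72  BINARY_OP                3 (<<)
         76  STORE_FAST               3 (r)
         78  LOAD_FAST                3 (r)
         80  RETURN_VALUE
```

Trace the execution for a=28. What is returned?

LOAD_FAST_LOAD_FAST a,a → push 28,28. Stack: [28, 28]
BINARY_OP // → 28 // 28 = 1. Stack: [1]
LOAD_FAST_LOAD_FAST a,a → push 28,28. Stack: [1, 28, 28]
BINARY_OP // → 28 // 28 = 1. Stack: [1, 1]
BINARY_OP + → 1 + 1 = 2. Stack: [2]
STORE_FAST t → t=2. Stack: []
LOAD_FAST a → push 28. Stack: [28]
LOAD_CONST → push 3. Stack: [28, 3]
BINARY_OP | → 28 | 3 = 31. Stack: [31]
LOAD_FAST_LOAD_FAST t,a → push 2,28. Stack: [31, 2, 28]
BINARY_OP * → 2 * 28 = 56. Stack: [31, 56]
BINARY_OP + → 31 + 56 = 87. Stack: [87]
STORE_FAST k → k=87. Stack: []
LOAD_FAST_LOAD_FAST k,t → push 87,2. Stack: [87, 2]
COMPARE_OP bool(<=) → 87 vs 2 = False. Stack: [False]
POP_JUMP_IF_FALSE → pop False; jump. Stack: []
LOAD_FAST t → push 2. Stack: [2]
LOAD_CONST → push 3. Stack: [2, 3]
BINARY_OP << → 2 << 3 = 16. Stack: [16]
STORE_FAST r → r=16. Stack: []
LOAD_FAST r → push 16. Stack: [16]
RETURN_VALUE → return 16.

16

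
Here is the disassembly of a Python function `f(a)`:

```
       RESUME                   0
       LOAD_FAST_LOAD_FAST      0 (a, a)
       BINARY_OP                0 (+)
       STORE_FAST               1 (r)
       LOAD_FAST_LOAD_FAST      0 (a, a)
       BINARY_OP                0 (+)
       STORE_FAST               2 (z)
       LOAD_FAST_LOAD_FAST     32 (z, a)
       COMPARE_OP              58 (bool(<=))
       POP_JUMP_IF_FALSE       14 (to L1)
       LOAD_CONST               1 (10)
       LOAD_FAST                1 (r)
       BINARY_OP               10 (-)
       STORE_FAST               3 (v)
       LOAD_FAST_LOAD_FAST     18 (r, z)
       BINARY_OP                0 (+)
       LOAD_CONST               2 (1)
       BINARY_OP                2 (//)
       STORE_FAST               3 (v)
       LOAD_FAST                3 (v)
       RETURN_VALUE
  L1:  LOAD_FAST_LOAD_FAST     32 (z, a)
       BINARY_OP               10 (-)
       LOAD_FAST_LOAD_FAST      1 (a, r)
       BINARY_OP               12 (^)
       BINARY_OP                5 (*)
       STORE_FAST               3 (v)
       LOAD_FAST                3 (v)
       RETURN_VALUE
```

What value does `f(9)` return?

243

LOAD_FAST_LOAD_FAST a,a → push 9,9. Stack: [9, 9]
BINARY_OP + → 9 + 9 = 18. Stack: [18]
STORE_FAST r → r=18. Stack: []
LOAD_FAST_LOAD_FAST a,a → push 9,9. Stack: [9, 9]
BINARY_OP + → 9 + 9 = 18. Stack: [18]
STORE_FAST z → z=18. Stack: []
LOAD_FAST_LOAD_FAST z,a → push 18,9. Stack: [18, 9]
COMPARE_OP bool(<=) → 18 vs 9 = False. Stack: [False]
POP_JUMP_IF_FALSE → pop False; jump. Stack: []
LOAD_FAST_LOAD_FAST z,a → push 18,9. Stack: [18, 9]
BINARY_OP - → 18 - 9 = 9. Stack: [9]
LOAD_FAST_LOAD_FAST a,r → push 9,18. Stack: [9, 9, 18]
BINARY_OP ^ → 9 ^ 18 = 27. Stack: [9, 27]
BINARY_OP * → 9 * 27 = 243. Stack: [243]
STORE_FAST v → v=243. Stack: []
LOAD_FAST v → push 243. Stack: [243]
RETURN_VALUE → return 243.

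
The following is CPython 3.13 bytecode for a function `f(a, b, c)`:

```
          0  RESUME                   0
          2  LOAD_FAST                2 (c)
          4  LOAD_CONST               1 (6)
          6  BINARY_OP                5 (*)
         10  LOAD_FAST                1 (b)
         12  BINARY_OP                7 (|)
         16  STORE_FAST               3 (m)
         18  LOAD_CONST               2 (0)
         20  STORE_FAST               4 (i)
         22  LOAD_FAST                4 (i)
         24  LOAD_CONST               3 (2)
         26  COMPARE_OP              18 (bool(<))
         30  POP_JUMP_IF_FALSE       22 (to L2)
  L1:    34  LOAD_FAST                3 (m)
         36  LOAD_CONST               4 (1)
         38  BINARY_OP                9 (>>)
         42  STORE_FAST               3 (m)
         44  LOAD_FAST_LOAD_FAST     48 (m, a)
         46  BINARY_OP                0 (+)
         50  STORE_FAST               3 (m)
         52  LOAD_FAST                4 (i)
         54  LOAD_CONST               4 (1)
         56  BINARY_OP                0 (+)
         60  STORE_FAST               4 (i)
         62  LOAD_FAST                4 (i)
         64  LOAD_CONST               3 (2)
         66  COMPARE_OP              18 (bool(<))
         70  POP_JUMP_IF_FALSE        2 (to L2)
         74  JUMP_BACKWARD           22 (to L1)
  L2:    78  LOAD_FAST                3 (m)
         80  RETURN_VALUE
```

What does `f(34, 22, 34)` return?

LOAD_FAST c → push 34. Stack: [34]
LOAD_CONST → push 6. Stack: [34, 6]
BINARY_OP * → 34 * 6 = 204. Stack: [204]
LOAD_FAST b → push 22. Stack: [204, 22]
BINARY_OP | → 204 | 22 = 222. Stack: [222]
STORE_FAST m → m=222. Stack: []
LOAD_CONST → push 0. Stack: [0]
STORE_FAST i → i=0. Stack: []
LOAD_FAST i → push 0. Stack: [0]
LOAD_CONST → push 2. Stack: [0, 2]
COMPARE_OP bool(<) → 0 vs 2 = True. Stack: [True]
POP_JUMP_IF_FALSE → pop True; no jump. Stack: []
LOAD_FAST m → push 222. Stack: [222]
LOAD_CONST → push 1. Stack: [222, 1]
BINARY_OP >> → 222 >> 1 = 111. Stack: [111]
STORE_FAST m → m=111. Stack: []
LOAD_FAST_LOAD_FAST m,a → push 111,34. Stack: [111, 34]
BINARY_OP + → 111 + 34 = 145. Stack: [145]
STORE_FAST m → m=145. Stack: []
LOAD_FAST i → push 0. Stack: [0]
LOAD_CONST → push 1. Stack: [0, 1]
BINARY_OP + → 0 + 1 = 1. Stack: [1]
STORE_FAST i → i=1. Stack: []
LOAD_FAST i → push 1. Stack: [1]
LOAD_CONST → push 2. Stack: [1, 2]
COMPARE_OP bool(<) → 1 vs 2 = True. Stack: [True]
POP_JUMP_IF_FALSE → pop True; no jump. Stack: []
LOAD_FAST m → push 145. Stack: [145]
LOAD_CONST → push 1. Stack: [145, 1]
BINARY_OP >> → 145 >> 1 = 72. Stack: [72]
STORE_FAST m → m=72. Stack: []
LOAD_FAST_LOAD_FAST m,a → push 72,34. Stack: [72, 34]
BINARY_OP + → 72 + 34 = 106. Stack: [106]
STORE_FAST m → m=106. Stack: []
LOAD_FAST i → push 1. Stack: [1]
LOAD_CONST → push 1. Stack: [1, 1]
BINARY_OP + → 1 + 1 = 2. Stack: [2]
STORE_FAST i → i=2. Stack: []
LOAD_FAST i → push 2. Stack: [2]
LOAD_CONST → push 2. Stack: [2, 2]
COMPARE_OP bool(<) → 2 vs 2 = False. Stack: [False]
POP_JUMP_IF_FALSE → pop False; jump. Stack: []
LOAD_FAST m → push 106. Stack: [106]
RETURN_VALUE → return 106.

106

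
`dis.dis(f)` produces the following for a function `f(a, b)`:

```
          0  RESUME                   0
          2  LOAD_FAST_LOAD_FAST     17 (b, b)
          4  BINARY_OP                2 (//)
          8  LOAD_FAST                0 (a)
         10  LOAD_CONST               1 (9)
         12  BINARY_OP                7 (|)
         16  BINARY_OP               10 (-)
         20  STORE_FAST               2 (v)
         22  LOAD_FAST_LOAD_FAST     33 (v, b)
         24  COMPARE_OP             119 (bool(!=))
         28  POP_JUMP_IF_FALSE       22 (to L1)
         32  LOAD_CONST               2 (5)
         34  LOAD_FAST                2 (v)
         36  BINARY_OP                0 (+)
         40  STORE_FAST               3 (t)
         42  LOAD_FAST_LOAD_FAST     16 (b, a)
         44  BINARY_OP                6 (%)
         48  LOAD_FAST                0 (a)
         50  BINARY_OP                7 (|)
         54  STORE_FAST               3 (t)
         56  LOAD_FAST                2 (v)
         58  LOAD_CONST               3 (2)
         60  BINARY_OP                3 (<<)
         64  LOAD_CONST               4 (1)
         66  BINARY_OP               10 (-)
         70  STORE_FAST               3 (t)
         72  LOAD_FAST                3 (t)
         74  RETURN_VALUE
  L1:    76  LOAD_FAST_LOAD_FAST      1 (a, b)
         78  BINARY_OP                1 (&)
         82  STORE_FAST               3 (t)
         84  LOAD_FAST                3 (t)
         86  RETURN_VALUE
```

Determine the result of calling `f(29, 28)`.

LOAD_FAST_LOAD_FAST b,b → push 28,28. Stack: [28, 28]
BINARY_OP // → 28 // 28 = 1. Stack: [1]
LOAD_FAST a → push 29. Stack: [1, 29]
LOAD_CONST → push 9. Stack: [1, 29, 9]
BINARY_OP | → 29 | 9 = 29. Stack: [1, 29]
BINARY_OP - → 1 - 29 = -28. Stack: [-28]
STORE_FAST v → v=-28. Stack: []
LOAD_FAST_LOAD_FAST v,b → push -28,28. Stack: [-28, 28]
COMPARE_OP bool(!=) → -28 vs 28 = True. Stack: [True]
POP_JUMP_IF_FALSE → pop True; no jump. Stack: []
LOAD_CONST → push 5. Stack: [5]
LOAD_FAST v → push -28. Stack: [5, -28]
BINARY_OP + → 5 + -28 = -23. Stack: [-23]
STORE_FAST t → t=-23. Stack: []
LOAD_FAST_LOAD_FAST b,a → push 28,29. Stack: [28, 29]
BINARY_OP % → 28 % 29 = 28. Stack: [28]
LOAD_FAST a → push 29. Stack: [28, 29]
BINARY_OP | → 28 | 29 = 29. Stack: [29]
STORE_FAST t → t=29. Stack: []
LOAD_FAST v → push -28. Stack: [-28]
LOAD_CONST → push 2. Stack: [-28, 2]
BINARY_OP << → -28 << 2 = -112. Stack: [-112]
LOAD_CONST → push 1. Stack: [-112, 1]
BINARY_OP - → -112 - 1 = -113. Stack: [-113]
STORE_FAST t → t=-113. Stack: []
LOAD_FAST t → push -113. Stack: [-113]
RETURN_VALUE → return -113.

-113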